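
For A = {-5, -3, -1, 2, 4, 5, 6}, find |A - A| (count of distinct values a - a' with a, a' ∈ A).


A - A = {a - a' : a, a' ∈ A}; |A| = 7.
Bounds: 2|A|-1 ≤ |A - A| ≤ |A|² - |A| + 1, i.e. 13 ≤ |A - A| ≤ 43.
Note: 0 ∈ A - A always (from a - a). The set is symmetric: if d ∈ A - A then -d ∈ A - A.
Enumerate nonzero differences d = a - a' with a > a' (then include -d):
Positive differences: {1, 2, 3, 4, 5, 6, 7, 8, 9, 10, 11}
Full difference set: {0} ∪ (positive diffs) ∪ (negative diffs).
|A - A| = 1 + 2·11 = 23 (matches direct enumeration: 23).

|A - A| = 23


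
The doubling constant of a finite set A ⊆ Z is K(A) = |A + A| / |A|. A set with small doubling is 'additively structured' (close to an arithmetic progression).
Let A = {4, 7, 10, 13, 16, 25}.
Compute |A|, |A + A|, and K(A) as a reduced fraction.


|A| = 6.
Compute A + A by enumerating all 36 pairs.
A + A = {8, 11, 14, 17, 20, 23, 26, 29, 32, 35, 38, 41, 50}, so |A + A| = 13.
K = |A + A| / |A| = 13/6 (already in lowest terms) ≈ 2.1667.
Reference: AP of size 6 gives K = 11/6 ≈ 1.8333; a fully generic set of size 6 gives K ≈ 3.5000.

|A| = 6, |A + A| = 13, K = 13/6.


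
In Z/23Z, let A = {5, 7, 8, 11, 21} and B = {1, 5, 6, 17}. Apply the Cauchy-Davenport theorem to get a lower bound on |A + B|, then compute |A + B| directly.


Cauchy-Davenport: |A + B| ≥ min(p, |A| + |B| - 1) for A, B nonempty in Z/pZ.
|A| = 5, |B| = 4, p = 23.
CD lower bound = min(23, 5 + 4 - 1) = min(23, 8) = 8.
Compute A + B mod 23 directly:
a = 5: 5+1=6, 5+5=10, 5+6=11, 5+17=22
a = 7: 7+1=8, 7+5=12, 7+6=13, 7+17=1
a = 8: 8+1=9, 8+5=13, 8+6=14, 8+17=2
a = 11: 11+1=12, 11+5=16, 11+6=17, 11+17=5
a = 21: 21+1=22, 21+5=3, 21+6=4, 21+17=15
A + B = {1, 2, 3, 4, 5, 6, 8, 9, 10, 11, 12, 13, 14, 15, 16, 17, 22}, so |A + B| = 17.
Verify: 17 ≥ 8? Yes ✓.

CD lower bound = 8, actual |A + B| = 17.


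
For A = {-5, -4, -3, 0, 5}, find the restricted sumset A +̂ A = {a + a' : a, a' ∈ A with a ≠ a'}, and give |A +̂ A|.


Restricted sumset: A +̂ A = {a + a' : a ∈ A, a' ∈ A, a ≠ a'}.
Equivalently, take A + A and drop any sum 2a that is achievable ONLY as a + a for a ∈ A (i.e. sums representable only with equal summands).
Enumerate pairs (a, a') with a < a' (symmetric, so each unordered pair gives one sum; this covers all a ≠ a'):
  -5 + -4 = -9
  -5 + -3 = -8
  -5 + 0 = -5
  -5 + 5 = 0
  -4 + -3 = -7
  -4 + 0 = -4
  -4 + 5 = 1
  -3 + 0 = -3
  -3 + 5 = 2
  0 + 5 = 5
Collected distinct sums: {-9, -8, -7, -5, -4, -3, 0, 1, 2, 5}
|A +̂ A| = 10
(Reference bound: |A +̂ A| ≥ 2|A| - 3 for |A| ≥ 2, with |A| = 5 giving ≥ 7.)

|A +̂ A| = 10


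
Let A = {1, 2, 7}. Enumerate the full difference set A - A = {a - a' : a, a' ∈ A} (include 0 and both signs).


A - A = {a - a' : a, a' ∈ A}.
Compute a - a' for each ordered pair (a, a'):
a = 1: 1-1=0, 1-2=-1, 1-7=-6
a = 2: 2-1=1, 2-2=0, 2-7=-5
a = 7: 7-1=6, 7-2=5, 7-7=0
Collecting distinct values (and noting 0 appears from a-a):
A - A = {-6, -5, -1, 0, 1, 5, 6}
|A - A| = 7

A - A = {-6, -5, -1, 0, 1, 5, 6}


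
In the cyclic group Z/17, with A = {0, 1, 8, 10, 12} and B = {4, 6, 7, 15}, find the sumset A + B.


Work in Z/17Z: reduce every sum a + b modulo 17.
Enumerate all 20 pairs:
a = 0: 0+4=4, 0+6=6, 0+7=7, 0+15=15
a = 1: 1+4=5, 1+6=7, 1+7=8, 1+15=16
a = 8: 8+4=12, 8+6=14, 8+7=15, 8+15=6
a = 10: 10+4=14, 10+6=16, 10+7=0, 10+15=8
a = 12: 12+4=16, 12+6=1, 12+7=2, 12+15=10
Distinct residues collected: {0, 1, 2, 4, 5, 6, 7, 8, 10, 12, 14, 15, 16}
|A + B| = 13 (out of 17 total residues).

A + B = {0, 1, 2, 4, 5, 6, 7, 8, 10, 12, 14, 15, 16}


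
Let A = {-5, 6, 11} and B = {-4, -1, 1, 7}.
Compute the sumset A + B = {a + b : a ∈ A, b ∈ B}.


A + B = {a + b : a ∈ A, b ∈ B}.
Enumerate all |A|·|B| = 3·4 = 12 pairs (a, b) and collect distinct sums.
a = -5: -5+-4=-9, -5+-1=-6, -5+1=-4, -5+7=2
a = 6: 6+-4=2, 6+-1=5, 6+1=7, 6+7=13
a = 11: 11+-4=7, 11+-1=10, 11+1=12, 11+7=18
Collecting distinct sums: A + B = {-9, -6, -4, 2, 5, 7, 10, 12, 13, 18}
|A + B| = 10

A + B = {-9, -6, -4, 2, 5, 7, 10, 12, 13, 18}


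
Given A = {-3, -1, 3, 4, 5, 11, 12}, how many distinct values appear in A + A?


A + A = {a + a' : a, a' ∈ A}; |A| = 7.
General bounds: 2|A| - 1 ≤ |A + A| ≤ |A|(|A|+1)/2, i.e. 13 ≤ |A + A| ≤ 28.
Lower bound 2|A|-1 is attained iff A is an arithmetic progression.
Enumerate sums a + a' for a ≤ a' (symmetric, so this suffices):
a = -3: -3+-3=-6, -3+-1=-4, -3+3=0, -3+4=1, -3+5=2, -3+11=8, -3+12=9
a = -1: -1+-1=-2, -1+3=2, -1+4=3, -1+5=4, -1+11=10, -1+12=11
a = 3: 3+3=6, 3+4=7, 3+5=8, 3+11=14, 3+12=15
a = 4: 4+4=8, 4+5=9, 4+11=15, 4+12=16
a = 5: 5+5=10, 5+11=16, 5+12=17
a = 11: 11+11=22, 11+12=23
a = 12: 12+12=24
Distinct sums: {-6, -4, -2, 0, 1, 2, 3, 4, 6, 7, 8, 9, 10, 11, 14, 15, 16, 17, 22, 23, 24}
|A + A| = 21

|A + A| = 21


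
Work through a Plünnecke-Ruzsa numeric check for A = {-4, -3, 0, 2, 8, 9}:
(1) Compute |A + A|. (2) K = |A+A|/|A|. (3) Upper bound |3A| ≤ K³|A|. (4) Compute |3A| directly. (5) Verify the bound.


|A| = 6.
Step 1: Compute A + A by enumerating all 36 pairs.
A + A = {-8, -7, -6, -4, -3, -2, -1, 0, 2, 4, 5, 6, 8, 9, 10, 11, 16, 17, 18}, so |A + A| = 19.
Step 2: Doubling constant K = |A + A|/|A| = 19/6 = 19/6 ≈ 3.1667.
Step 3: Plünnecke-Ruzsa gives |3A| ≤ K³·|A| = (3.1667)³ · 6 ≈ 190.5278.
Step 4: Compute 3A = A + A + A directly by enumerating all triples (a,b,c) ∈ A³; |3A| = 37.
Step 5: Check 37 ≤ 190.5278? Yes ✓.

K = 19/6, Plünnecke-Ruzsa bound K³|A| ≈ 190.5278, |3A| = 37, inequality holds.


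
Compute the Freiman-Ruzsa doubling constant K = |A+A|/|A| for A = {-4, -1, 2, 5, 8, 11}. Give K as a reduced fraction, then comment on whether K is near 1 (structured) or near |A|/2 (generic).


|A| = 6.
Compute A + A by enumerating all 36 pairs.
A + A = {-8, -5, -2, 1, 4, 7, 10, 13, 16, 19, 22}, so |A + A| = 11.
K = |A + A| / |A| = 11/6 (already in lowest terms) ≈ 1.8333.
Reference: AP of size 6 gives K = 11/6 ≈ 1.8333; a fully generic set of size 6 gives K ≈ 3.5000.

|A| = 6, |A + A| = 11, K = 11/6.


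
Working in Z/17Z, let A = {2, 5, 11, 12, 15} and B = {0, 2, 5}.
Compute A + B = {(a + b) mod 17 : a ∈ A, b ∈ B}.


Work in Z/17Z: reduce every sum a + b modulo 17.
Enumerate all 15 pairs:
a = 2: 2+0=2, 2+2=4, 2+5=7
a = 5: 5+0=5, 5+2=7, 5+5=10
a = 11: 11+0=11, 11+2=13, 11+5=16
a = 12: 12+0=12, 12+2=14, 12+5=0
a = 15: 15+0=15, 15+2=0, 15+5=3
Distinct residues collected: {0, 2, 3, 4, 5, 7, 10, 11, 12, 13, 14, 15, 16}
|A + B| = 13 (out of 17 total residues).

A + B = {0, 2, 3, 4, 5, 7, 10, 11, 12, 13, 14, 15, 16}


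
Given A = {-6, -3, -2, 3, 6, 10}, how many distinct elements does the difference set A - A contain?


A - A = {a - a' : a, a' ∈ A}; |A| = 6.
Bounds: 2|A|-1 ≤ |A - A| ≤ |A|² - |A| + 1, i.e. 11 ≤ |A - A| ≤ 31.
Note: 0 ∈ A - A always (from a - a). The set is symmetric: if d ∈ A - A then -d ∈ A - A.
Enumerate nonzero differences d = a - a' with a > a' (then include -d):
Positive differences: {1, 3, 4, 5, 6, 7, 8, 9, 12, 13, 16}
Full difference set: {0} ∪ (positive diffs) ∪ (negative diffs).
|A - A| = 1 + 2·11 = 23 (matches direct enumeration: 23).

|A - A| = 23


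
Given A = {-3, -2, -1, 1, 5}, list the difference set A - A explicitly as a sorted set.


A - A = {a - a' : a, a' ∈ A}.
Compute a - a' for each ordered pair (a, a'):
a = -3: -3--3=0, -3--2=-1, -3--1=-2, -3-1=-4, -3-5=-8
a = -2: -2--3=1, -2--2=0, -2--1=-1, -2-1=-3, -2-5=-7
a = -1: -1--3=2, -1--2=1, -1--1=0, -1-1=-2, -1-5=-6
a = 1: 1--3=4, 1--2=3, 1--1=2, 1-1=0, 1-5=-4
a = 5: 5--3=8, 5--2=7, 5--1=6, 5-1=4, 5-5=0
Collecting distinct values (and noting 0 appears from a-a):
A - A = {-8, -7, -6, -4, -3, -2, -1, 0, 1, 2, 3, 4, 6, 7, 8}
|A - A| = 15

A - A = {-8, -7, -6, -4, -3, -2, -1, 0, 1, 2, 3, 4, 6, 7, 8}


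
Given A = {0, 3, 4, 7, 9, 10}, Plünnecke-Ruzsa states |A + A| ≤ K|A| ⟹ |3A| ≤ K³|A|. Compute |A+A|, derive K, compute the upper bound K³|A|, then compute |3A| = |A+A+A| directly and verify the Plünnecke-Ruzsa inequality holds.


|A| = 6.
Step 1: Compute A + A by enumerating all 36 pairs.
A + A = {0, 3, 4, 6, 7, 8, 9, 10, 11, 12, 13, 14, 16, 17, 18, 19, 20}, so |A + A| = 17.
Step 2: Doubling constant K = |A + A|/|A| = 17/6 = 17/6 ≈ 2.8333.
Step 3: Plünnecke-Ruzsa gives |3A| ≤ K³·|A| = (2.8333)³ · 6 ≈ 136.4722.
Step 4: Compute 3A = A + A + A directly by enumerating all triples (a,b,c) ∈ A³; |3A| = 28.
Step 5: Check 28 ≤ 136.4722? Yes ✓.

K = 17/6, Plünnecke-Ruzsa bound K³|A| ≈ 136.4722, |3A| = 28, inequality holds.


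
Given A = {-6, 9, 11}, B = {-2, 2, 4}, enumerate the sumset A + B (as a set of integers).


A + B = {a + b : a ∈ A, b ∈ B}.
Enumerate all |A|·|B| = 3·3 = 9 pairs (a, b) and collect distinct sums.
a = -6: -6+-2=-8, -6+2=-4, -6+4=-2
a = 9: 9+-2=7, 9+2=11, 9+4=13
a = 11: 11+-2=9, 11+2=13, 11+4=15
Collecting distinct sums: A + B = {-8, -4, -2, 7, 9, 11, 13, 15}
|A + B| = 8

A + B = {-8, -4, -2, 7, 9, 11, 13, 15}


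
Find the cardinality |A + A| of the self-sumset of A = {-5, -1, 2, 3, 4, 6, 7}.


A + A = {a + a' : a, a' ∈ A}; |A| = 7.
General bounds: 2|A| - 1 ≤ |A + A| ≤ |A|(|A|+1)/2, i.e. 13 ≤ |A + A| ≤ 28.
Lower bound 2|A|-1 is attained iff A is an arithmetic progression.
Enumerate sums a + a' for a ≤ a' (symmetric, so this suffices):
a = -5: -5+-5=-10, -5+-1=-6, -5+2=-3, -5+3=-2, -5+4=-1, -5+6=1, -5+7=2
a = -1: -1+-1=-2, -1+2=1, -1+3=2, -1+4=3, -1+6=5, -1+7=6
a = 2: 2+2=4, 2+3=5, 2+4=6, 2+6=8, 2+7=9
a = 3: 3+3=6, 3+4=7, 3+6=9, 3+7=10
a = 4: 4+4=8, 4+6=10, 4+7=11
a = 6: 6+6=12, 6+7=13
a = 7: 7+7=14
Distinct sums: {-10, -6, -3, -2, -1, 1, 2, 3, 4, 5, 6, 7, 8, 9, 10, 11, 12, 13, 14}
|A + A| = 19

|A + A| = 19


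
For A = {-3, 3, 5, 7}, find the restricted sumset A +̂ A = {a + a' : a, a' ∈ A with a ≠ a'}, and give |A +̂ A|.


Restricted sumset: A +̂ A = {a + a' : a ∈ A, a' ∈ A, a ≠ a'}.
Equivalently, take A + A and drop any sum 2a that is achievable ONLY as a + a for a ∈ A (i.e. sums representable only with equal summands).
Enumerate pairs (a, a') with a < a' (symmetric, so each unordered pair gives one sum; this covers all a ≠ a'):
  -3 + 3 = 0
  -3 + 5 = 2
  -3 + 7 = 4
  3 + 5 = 8
  3 + 7 = 10
  5 + 7 = 12
Collected distinct sums: {0, 2, 4, 8, 10, 12}
|A +̂ A| = 6
(Reference bound: |A +̂ A| ≥ 2|A| - 3 for |A| ≥ 2, with |A| = 4 giving ≥ 5.)

|A +̂ A| = 6


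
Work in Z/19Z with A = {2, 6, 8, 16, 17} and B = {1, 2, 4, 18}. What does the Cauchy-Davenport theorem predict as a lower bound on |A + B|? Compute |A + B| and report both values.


Cauchy-Davenport: |A + B| ≥ min(p, |A| + |B| - 1) for A, B nonempty in Z/pZ.
|A| = 5, |B| = 4, p = 19.
CD lower bound = min(19, 5 + 4 - 1) = min(19, 8) = 8.
Compute A + B mod 19 directly:
a = 2: 2+1=3, 2+2=4, 2+4=6, 2+18=1
a = 6: 6+1=7, 6+2=8, 6+4=10, 6+18=5
a = 8: 8+1=9, 8+2=10, 8+4=12, 8+18=7
a = 16: 16+1=17, 16+2=18, 16+4=1, 16+18=15
a = 17: 17+1=18, 17+2=0, 17+4=2, 17+18=16
A + B = {0, 1, 2, 3, 4, 5, 6, 7, 8, 9, 10, 12, 15, 16, 17, 18}, so |A + B| = 16.
Verify: 16 ≥ 8? Yes ✓.

CD lower bound = 8, actual |A + B| = 16.


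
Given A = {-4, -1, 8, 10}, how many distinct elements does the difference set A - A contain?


A - A = {a - a' : a, a' ∈ A}; |A| = 4.
Bounds: 2|A|-1 ≤ |A - A| ≤ |A|² - |A| + 1, i.e. 7 ≤ |A - A| ≤ 13.
Note: 0 ∈ A - A always (from a - a). The set is symmetric: if d ∈ A - A then -d ∈ A - A.
Enumerate nonzero differences d = a - a' with a > a' (then include -d):
Positive differences: {2, 3, 9, 11, 12, 14}
Full difference set: {0} ∪ (positive diffs) ∪ (negative diffs).
|A - A| = 1 + 2·6 = 13 (matches direct enumeration: 13).

|A - A| = 13


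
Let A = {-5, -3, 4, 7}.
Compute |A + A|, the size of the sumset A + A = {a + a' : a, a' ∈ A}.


A + A = {a + a' : a, a' ∈ A}; |A| = 4.
General bounds: 2|A| - 1 ≤ |A + A| ≤ |A|(|A|+1)/2, i.e. 7 ≤ |A + A| ≤ 10.
Lower bound 2|A|-1 is attained iff A is an arithmetic progression.
Enumerate sums a + a' for a ≤ a' (symmetric, so this suffices):
a = -5: -5+-5=-10, -5+-3=-8, -5+4=-1, -5+7=2
a = -3: -3+-3=-6, -3+4=1, -3+7=4
a = 4: 4+4=8, 4+7=11
a = 7: 7+7=14
Distinct sums: {-10, -8, -6, -1, 1, 2, 4, 8, 11, 14}
|A + A| = 10

|A + A| = 10


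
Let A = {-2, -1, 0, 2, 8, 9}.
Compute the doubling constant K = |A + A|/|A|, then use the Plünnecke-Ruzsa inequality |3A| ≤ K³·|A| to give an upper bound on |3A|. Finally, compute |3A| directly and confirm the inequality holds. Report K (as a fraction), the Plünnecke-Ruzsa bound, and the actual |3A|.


|A| = 6.
Step 1: Compute A + A by enumerating all 36 pairs.
A + A = {-4, -3, -2, -1, 0, 1, 2, 4, 6, 7, 8, 9, 10, 11, 16, 17, 18}, so |A + A| = 17.
Step 2: Doubling constant K = |A + A|/|A| = 17/6 = 17/6 ≈ 2.8333.
Step 3: Plünnecke-Ruzsa gives |3A| ≤ K³·|A| = (2.8333)³ · 6 ≈ 136.4722.
Step 4: Compute 3A = A + A + A directly by enumerating all triples (a,b,c) ∈ A³; |3A| = 31.
Step 5: Check 31 ≤ 136.4722? Yes ✓.

K = 17/6, Plünnecke-Ruzsa bound K³|A| ≈ 136.4722, |3A| = 31, inequality holds.


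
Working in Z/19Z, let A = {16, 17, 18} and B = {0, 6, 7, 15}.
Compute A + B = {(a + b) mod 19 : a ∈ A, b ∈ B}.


Work in Z/19Z: reduce every sum a + b modulo 19.
Enumerate all 12 pairs:
a = 16: 16+0=16, 16+6=3, 16+7=4, 16+15=12
a = 17: 17+0=17, 17+6=4, 17+7=5, 17+15=13
a = 18: 18+0=18, 18+6=5, 18+7=6, 18+15=14
Distinct residues collected: {3, 4, 5, 6, 12, 13, 14, 16, 17, 18}
|A + B| = 10 (out of 19 total residues).

A + B = {3, 4, 5, 6, 12, 13, 14, 16, 17, 18}


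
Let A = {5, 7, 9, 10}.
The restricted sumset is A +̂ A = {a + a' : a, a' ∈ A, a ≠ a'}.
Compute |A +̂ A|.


Restricted sumset: A +̂ A = {a + a' : a ∈ A, a' ∈ A, a ≠ a'}.
Equivalently, take A + A and drop any sum 2a that is achievable ONLY as a + a for a ∈ A (i.e. sums representable only with equal summands).
Enumerate pairs (a, a') with a < a' (symmetric, so each unordered pair gives one sum; this covers all a ≠ a'):
  5 + 7 = 12
  5 + 9 = 14
  5 + 10 = 15
  7 + 9 = 16
  7 + 10 = 17
  9 + 10 = 19
Collected distinct sums: {12, 14, 15, 16, 17, 19}
|A +̂ A| = 6
(Reference bound: |A +̂ A| ≥ 2|A| - 3 for |A| ≥ 2, with |A| = 4 giving ≥ 5.)

|A +̂ A| = 6


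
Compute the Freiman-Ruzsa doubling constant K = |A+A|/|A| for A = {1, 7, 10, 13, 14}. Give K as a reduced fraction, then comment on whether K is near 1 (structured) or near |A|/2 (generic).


|A| = 5.
Compute A + A by enumerating all 25 pairs.
A + A = {2, 8, 11, 14, 15, 17, 20, 21, 23, 24, 26, 27, 28}, so |A + A| = 13.
K = |A + A| / |A| = 13/5 (already in lowest terms) ≈ 2.6000.
Reference: AP of size 5 gives K = 9/5 ≈ 1.8000; a fully generic set of size 5 gives K ≈ 3.0000.

|A| = 5, |A + A| = 13, K = 13/5.


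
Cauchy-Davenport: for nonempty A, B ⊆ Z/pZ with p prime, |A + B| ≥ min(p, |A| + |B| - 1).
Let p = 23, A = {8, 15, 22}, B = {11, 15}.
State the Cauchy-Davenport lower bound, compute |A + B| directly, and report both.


Cauchy-Davenport: |A + B| ≥ min(p, |A| + |B| - 1) for A, B nonempty in Z/pZ.
|A| = 3, |B| = 2, p = 23.
CD lower bound = min(23, 3 + 2 - 1) = min(23, 4) = 4.
Compute A + B mod 23 directly:
a = 8: 8+11=19, 8+15=0
a = 15: 15+11=3, 15+15=7
a = 22: 22+11=10, 22+15=14
A + B = {0, 3, 7, 10, 14, 19}, so |A + B| = 6.
Verify: 6 ≥ 4? Yes ✓.

CD lower bound = 4, actual |A + B| = 6.


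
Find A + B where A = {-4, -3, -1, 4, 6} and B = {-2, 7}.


A + B = {a + b : a ∈ A, b ∈ B}.
Enumerate all |A|·|B| = 5·2 = 10 pairs (a, b) and collect distinct sums.
a = -4: -4+-2=-6, -4+7=3
a = -3: -3+-2=-5, -3+7=4
a = -1: -1+-2=-3, -1+7=6
a = 4: 4+-2=2, 4+7=11
a = 6: 6+-2=4, 6+7=13
Collecting distinct sums: A + B = {-6, -5, -3, 2, 3, 4, 6, 11, 13}
|A + B| = 9

A + B = {-6, -5, -3, 2, 3, 4, 6, 11, 13}


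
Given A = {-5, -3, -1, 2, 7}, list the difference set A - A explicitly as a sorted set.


A - A = {a - a' : a, a' ∈ A}.
Compute a - a' for each ordered pair (a, a'):
a = -5: -5--5=0, -5--3=-2, -5--1=-4, -5-2=-7, -5-7=-12
a = -3: -3--5=2, -3--3=0, -3--1=-2, -3-2=-5, -3-7=-10
a = -1: -1--5=4, -1--3=2, -1--1=0, -1-2=-3, -1-7=-8
a = 2: 2--5=7, 2--3=5, 2--1=3, 2-2=0, 2-7=-5
a = 7: 7--5=12, 7--3=10, 7--1=8, 7-2=5, 7-7=0
Collecting distinct values (and noting 0 appears from a-a):
A - A = {-12, -10, -8, -7, -5, -4, -3, -2, 0, 2, 3, 4, 5, 7, 8, 10, 12}
|A - A| = 17

A - A = {-12, -10, -8, -7, -5, -4, -3, -2, 0, 2, 3, 4, 5, 7, 8, 10, 12}


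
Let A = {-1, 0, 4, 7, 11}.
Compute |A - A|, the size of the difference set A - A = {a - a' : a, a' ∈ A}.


A - A = {a - a' : a, a' ∈ A}; |A| = 5.
Bounds: 2|A|-1 ≤ |A - A| ≤ |A|² - |A| + 1, i.e. 9 ≤ |A - A| ≤ 21.
Note: 0 ∈ A - A always (from a - a). The set is symmetric: if d ∈ A - A then -d ∈ A - A.
Enumerate nonzero differences d = a - a' with a > a' (then include -d):
Positive differences: {1, 3, 4, 5, 7, 8, 11, 12}
Full difference set: {0} ∪ (positive diffs) ∪ (negative diffs).
|A - A| = 1 + 2·8 = 17 (matches direct enumeration: 17).

|A - A| = 17


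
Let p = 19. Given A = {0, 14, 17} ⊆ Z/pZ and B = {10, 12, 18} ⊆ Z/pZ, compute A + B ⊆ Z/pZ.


Work in Z/19Z: reduce every sum a + b modulo 19.
Enumerate all 9 pairs:
a = 0: 0+10=10, 0+12=12, 0+18=18
a = 14: 14+10=5, 14+12=7, 14+18=13
a = 17: 17+10=8, 17+12=10, 17+18=16
Distinct residues collected: {5, 7, 8, 10, 12, 13, 16, 18}
|A + B| = 8 (out of 19 total residues).

A + B = {5, 7, 8, 10, 12, 13, 16, 18}


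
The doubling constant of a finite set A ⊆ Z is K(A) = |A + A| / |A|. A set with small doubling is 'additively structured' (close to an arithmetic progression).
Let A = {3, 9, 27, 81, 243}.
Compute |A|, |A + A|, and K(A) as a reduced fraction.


|A| = 5.
Compute A + A by enumerating all 25 pairs.
A + A = {6, 12, 18, 30, 36, 54, 84, 90, 108, 162, 246, 252, 270, 324, 486}, so |A + A| = 15.
K = |A + A| / |A| = 15/5 = 3/1 ≈ 3.0000.
Reference: AP of size 5 gives K = 9/5 ≈ 1.8000; a fully generic set of size 5 gives K ≈ 3.0000.

|A| = 5, |A + A| = 15, K = 15/5 = 3/1.


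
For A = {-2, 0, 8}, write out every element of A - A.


A - A = {a - a' : a, a' ∈ A}.
Compute a - a' for each ordered pair (a, a'):
a = -2: -2--2=0, -2-0=-2, -2-8=-10
a = 0: 0--2=2, 0-0=0, 0-8=-8
a = 8: 8--2=10, 8-0=8, 8-8=0
Collecting distinct values (and noting 0 appears from a-a):
A - A = {-10, -8, -2, 0, 2, 8, 10}
|A - A| = 7

A - A = {-10, -8, -2, 0, 2, 8, 10}


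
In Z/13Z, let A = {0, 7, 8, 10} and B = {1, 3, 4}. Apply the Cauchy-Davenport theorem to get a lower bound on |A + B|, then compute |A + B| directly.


Cauchy-Davenport: |A + B| ≥ min(p, |A| + |B| - 1) for A, B nonempty in Z/pZ.
|A| = 4, |B| = 3, p = 13.
CD lower bound = min(13, 4 + 3 - 1) = min(13, 6) = 6.
Compute A + B mod 13 directly:
a = 0: 0+1=1, 0+3=3, 0+4=4
a = 7: 7+1=8, 7+3=10, 7+4=11
a = 8: 8+1=9, 8+3=11, 8+4=12
a = 10: 10+1=11, 10+3=0, 10+4=1
A + B = {0, 1, 3, 4, 8, 9, 10, 11, 12}, so |A + B| = 9.
Verify: 9 ≥ 6? Yes ✓.

CD lower bound = 6, actual |A + B| = 9.


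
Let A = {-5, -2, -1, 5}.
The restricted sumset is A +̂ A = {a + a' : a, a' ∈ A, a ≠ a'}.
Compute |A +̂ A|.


Restricted sumset: A +̂ A = {a + a' : a ∈ A, a' ∈ A, a ≠ a'}.
Equivalently, take A + A and drop any sum 2a that is achievable ONLY as a + a for a ∈ A (i.e. sums representable only with equal summands).
Enumerate pairs (a, a') with a < a' (symmetric, so each unordered pair gives one sum; this covers all a ≠ a'):
  -5 + -2 = -7
  -5 + -1 = -6
  -5 + 5 = 0
  -2 + -1 = -3
  -2 + 5 = 3
  -1 + 5 = 4
Collected distinct sums: {-7, -6, -3, 0, 3, 4}
|A +̂ A| = 6
(Reference bound: |A +̂ A| ≥ 2|A| - 3 for |A| ≥ 2, with |A| = 4 giving ≥ 5.)

|A +̂ A| = 6


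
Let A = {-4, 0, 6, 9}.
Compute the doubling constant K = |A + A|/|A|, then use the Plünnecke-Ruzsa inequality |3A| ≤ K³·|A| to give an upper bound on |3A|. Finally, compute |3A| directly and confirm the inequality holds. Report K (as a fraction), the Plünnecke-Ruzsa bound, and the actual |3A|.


|A| = 4.
Step 1: Compute A + A by enumerating all 16 pairs.
A + A = {-8, -4, 0, 2, 5, 6, 9, 12, 15, 18}, so |A + A| = 10.
Step 2: Doubling constant K = |A + A|/|A| = 10/4 = 10/4 ≈ 2.5000.
Step 3: Plünnecke-Ruzsa gives |3A| ≤ K³·|A| = (2.5000)³ · 4 ≈ 62.5000.
Step 4: Compute 3A = A + A + A directly by enumerating all triples (a,b,c) ∈ A³; |3A| = 19.
Step 5: Check 19 ≤ 62.5000? Yes ✓.

K = 10/4, Plünnecke-Ruzsa bound K³|A| ≈ 62.5000, |3A| = 19, inequality holds.


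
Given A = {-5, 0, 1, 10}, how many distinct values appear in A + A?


A + A = {a + a' : a, a' ∈ A}; |A| = 4.
General bounds: 2|A| - 1 ≤ |A + A| ≤ |A|(|A|+1)/2, i.e. 7 ≤ |A + A| ≤ 10.
Lower bound 2|A|-1 is attained iff A is an arithmetic progression.
Enumerate sums a + a' for a ≤ a' (symmetric, so this suffices):
a = -5: -5+-5=-10, -5+0=-5, -5+1=-4, -5+10=5
a = 0: 0+0=0, 0+1=1, 0+10=10
a = 1: 1+1=2, 1+10=11
a = 10: 10+10=20
Distinct sums: {-10, -5, -4, 0, 1, 2, 5, 10, 11, 20}
|A + A| = 10

|A + A| = 10


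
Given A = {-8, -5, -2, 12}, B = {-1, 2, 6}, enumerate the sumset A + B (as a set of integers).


A + B = {a + b : a ∈ A, b ∈ B}.
Enumerate all |A|·|B| = 4·3 = 12 pairs (a, b) and collect distinct sums.
a = -8: -8+-1=-9, -8+2=-6, -8+6=-2
a = -5: -5+-1=-6, -5+2=-3, -5+6=1
a = -2: -2+-1=-3, -2+2=0, -2+6=4
a = 12: 12+-1=11, 12+2=14, 12+6=18
Collecting distinct sums: A + B = {-9, -6, -3, -2, 0, 1, 4, 11, 14, 18}
|A + B| = 10

A + B = {-9, -6, -3, -2, 0, 1, 4, 11, 14, 18}


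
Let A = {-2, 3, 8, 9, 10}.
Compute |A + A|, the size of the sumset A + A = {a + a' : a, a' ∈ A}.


A + A = {a + a' : a, a' ∈ A}; |A| = 5.
General bounds: 2|A| - 1 ≤ |A + A| ≤ |A|(|A|+1)/2, i.e. 9 ≤ |A + A| ≤ 15.
Lower bound 2|A|-1 is attained iff A is an arithmetic progression.
Enumerate sums a + a' for a ≤ a' (symmetric, so this suffices):
a = -2: -2+-2=-4, -2+3=1, -2+8=6, -2+9=7, -2+10=8
a = 3: 3+3=6, 3+8=11, 3+9=12, 3+10=13
a = 8: 8+8=16, 8+9=17, 8+10=18
a = 9: 9+9=18, 9+10=19
a = 10: 10+10=20
Distinct sums: {-4, 1, 6, 7, 8, 11, 12, 13, 16, 17, 18, 19, 20}
|A + A| = 13

|A + A| = 13


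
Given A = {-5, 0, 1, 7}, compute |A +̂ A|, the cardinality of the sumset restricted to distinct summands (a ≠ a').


Restricted sumset: A +̂ A = {a + a' : a ∈ A, a' ∈ A, a ≠ a'}.
Equivalently, take A + A and drop any sum 2a that is achievable ONLY as a + a for a ∈ A (i.e. sums representable only with equal summands).
Enumerate pairs (a, a') with a < a' (symmetric, so each unordered pair gives one sum; this covers all a ≠ a'):
  -5 + 0 = -5
  -5 + 1 = -4
  -5 + 7 = 2
  0 + 1 = 1
  0 + 7 = 7
  1 + 7 = 8
Collected distinct sums: {-5, -4, 1, 2, 7, 8}
|A +̂ A| = 6
(Reference bound: |A +̂ A| ≥ 2|A| - 3 for |A| ≥ 2, with |A| = 4 giving ≥ 5.)

|A +̂ A| = 6


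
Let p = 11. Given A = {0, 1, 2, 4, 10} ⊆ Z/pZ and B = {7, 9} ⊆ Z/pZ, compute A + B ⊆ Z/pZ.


Work in Z/11Z: reduce every sum a + b modulo 11.
Enumerate all 10 pairs:
a = 0: 0+7=7, 0+9=9
a = 1: 1+7=8, 1+9=10
a = 2: 2+7=9, 2+9=0
a = 4: 4+7=0, 4+9=2
a = 10: 10+7=6, 10+9=8
Distinct residues collected: {0, 2, 6, 7, 8, 9, 10}
|A + B| = 7 (out of 11 total residues).

A + B = {0, 2, 6, 7, 8, 9, 10}


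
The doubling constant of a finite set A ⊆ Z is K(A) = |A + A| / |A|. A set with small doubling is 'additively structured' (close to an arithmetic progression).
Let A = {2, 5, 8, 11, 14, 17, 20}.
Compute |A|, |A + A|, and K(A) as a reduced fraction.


|A| = 7.
Compute A + A by enumerating all 49 pairs.
A + A = {4, 7, 10, 13, 16, 19, 22, 25, 28, 31, 34, 37, 40}, so |A + A| = 13.
K = |A + A| / |A| = 13/7 (already in lowest terms) ≈ 1.8571.
Reference: AP of size 7 gives K = 13/7 ≈ 1.8571; a fully generic set of size 7 gives K ≈ 4.0000.

|A| = 7, |A + A| = 13, K = 13/7.


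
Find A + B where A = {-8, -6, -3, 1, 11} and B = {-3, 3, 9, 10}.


A + B = {a + b : a ∈ A, b ∈ B}.
Enumerate all |A|·|B| = 5·4 = 20 pairs (a, b) and collect distinct sums.
a = -8: -8+-3=-11, -8+3=-5, -8+9=1, -8+10=2
a = -6: -6+-3=-9, -6+3=-3, -6+9=3, -6+10=4
a = -3: -3+-3=-6, -3+3=0, -3+9=6, -3+10=7
a = 1: 1+-3=-2, 1+3=4, 1+9=10, 1+10=11
a = 11: 11+-3=8, 11+3=14, 11+9=20, 11+10=21
Collecting distinct sums: A + B = {-11, -9, -6, -5, -3, -2, 0, 1, 2, 3, 4, 6, 7, 8, 10, 11, 14, 20, 21}
|A + B| = 19

A + B = {-11, -9, -6, -5, -3, -2, 0, 1, 2, 3, 4, 6, 7, 8, 10, 11, 14, 20, 21}


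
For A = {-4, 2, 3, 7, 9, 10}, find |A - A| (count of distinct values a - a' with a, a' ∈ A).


A - A = {a - a' : a, a' ∈ A}; |A| = 6.
Bounds: 2|A|-1 ≤ |A - A| ≤ |A|² - |A| + 1, i.e. 11 ≤ |A - A| ≤ 31.
Note: 0 ∈ A - A always (from a - a). The set is symmetric: if d ∈ A - A then -d ∈ A - A.
Enumerate nonzero differences d = a - a' with a > a' (then include -d):
Positive differences: {1, 2, 3, 4, 5, 6, 7, 8, 11, 13, 14}
Full difference set: {0} ∪ (positive diffs) ∪ (negative diffs).
|A - A| = 1 + 2·11 = 23 (matches direct enumeration: 23).

|A - A| = 23


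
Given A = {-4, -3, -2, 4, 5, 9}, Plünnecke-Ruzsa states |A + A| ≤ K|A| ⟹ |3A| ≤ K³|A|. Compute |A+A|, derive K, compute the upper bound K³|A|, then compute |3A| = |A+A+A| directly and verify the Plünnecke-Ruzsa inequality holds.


|A| = 6.
Step 1: Compute A + A by enumerating all 36 pairs.
A + A = {-8, -7, -6, -5, -4, 0, 1, 2, 3, 5, 6, 7, 8, 9, 10, 13, 14, 18}, so |A + A| = 18.
Step 2: Doubling constant K = |A + A|/|A| = 18/6 = 18/6 ≈ 3.0000.
Step 3: Plünnecke-Ruzsa gives |3A| ≤ K³·|A| = (3.0000)³ · 6 ≈ 162.0000.
Step 4: Compute 3A = A + A + A directly by enumerating all triples (a,b,c) ∈ A³; |3A| = 34.
Step 5: Check 34 ≤ 162.0000? Yes ✓.

K = 18/6, Plünnecke-Ruzsa bound K³|A| ≈ 162.0000, |3A| = 34, inequality holds.


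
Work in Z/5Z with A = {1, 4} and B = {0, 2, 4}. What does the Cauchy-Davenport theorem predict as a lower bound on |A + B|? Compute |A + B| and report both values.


Cauchy-Davenport: |A + B| ≥ min(p, |A| + |B| - 1) for A, B nonempty in Z/pZ.
|A| = 2, |B| = 3, p = 5.
CD lower bound = min(5, 2 + 3 - 1) = min(5, 4) = 4.
Compute A + B mod 5 directly:
a = 1: 1+0=1, 1+2=3, 1+4=0
a = 4: 4+0=4, 4+2=1, 4+4=3
A + B = {0, 1, 3, 4}, so |A + B| = 4.
Verify: 4 ≥ 4? Yes ✓.

CD lower bound = 4, actual |A + B| = 4.


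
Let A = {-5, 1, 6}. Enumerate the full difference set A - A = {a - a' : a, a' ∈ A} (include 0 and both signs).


A - A = {a - a' : a, a' ∈ A}.
Compute a - a' for each ordered pair (a, a'):
a = -5: -5--5=0, -5-1=-6, -5-6=-11
a = 1: 1--5=6, 1-1=0, 1-6=-5
a = 6: 6--5=11, 6-1=5, 6-6=0
Collecting distinct values (and noting 0 appears from a-a):
A - A = {-11, -6, -5, 0, 5, 6, 11}
|A - A| = 7

A - A = {-11, -6, -5, 0, 5, 6, 11}


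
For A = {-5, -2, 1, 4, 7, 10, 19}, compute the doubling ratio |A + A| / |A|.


|A| = 7.
Compute A + A by enumerating all 49 pairs.
A + A = {-10, -7, -4, -1, 2, 5, 8, 11, 14, 17, 20, 23, 26, 29, 38}, so |A + A| = 15.
K = |A + A| / |A| = 15/7 (already in lowest terms) ≈ 2.1429.
Reference: AP of size 7 gives K = 13/7 ≈ 1.8571; a fully generic set of size 7 gives K ≈ 4.0000.

|A| = 7, |A + A| = 15, K = 15/7.


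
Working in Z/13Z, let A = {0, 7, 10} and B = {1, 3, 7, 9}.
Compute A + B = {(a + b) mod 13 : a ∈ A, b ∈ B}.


Work in Z/13Z: reduce every sum a + b modulo 13.
Enumerate all 12 pairs:
a = 0: 0+1=1, 0+3=3, 0+7=7, 0+9=9
a = 7: 7+1=8, 7+3=10, 7+7=1, 7+9=3
a = 10: 10+1=11, 10+3=0, 10+7=4, 10+9=6
Distinct residues collected: {0, 1, 3, 4, 6, 7, 8, 9, 10, 11}
|A + B| = 10 (out of 13 total residues).

A + B = {0, 1, 3, 4, 6, 7, 8, 9, 10, 11}


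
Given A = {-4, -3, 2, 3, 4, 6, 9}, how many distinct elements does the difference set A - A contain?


A - A = {a - a' : a, a' ∈ A}; |A| = 7.
Bounds: 2|A|-1 ≤ |A - A| ≤ |A|² - |A| + 1, i.e. 13 ≤ |A - A| ≤ 43.
Note: 0 ∈ A - A always (from a - a). The set is symmetric: if d ∈ A - A then -d ∈ A - A.
Enumerate nonzero differences d = a - a' with a > a' (then include -d):
Positive differences: {1, 2, 3, 4, 5, 6, 7, 8, 9, 10, 12, 13}
Full difference set: {0} ∪ (positive diffs) ∪ (negative diffs).
|A - A| = 1 + 2·12 = 25 (matches direct enumeration: 25).

|A - A| = 25


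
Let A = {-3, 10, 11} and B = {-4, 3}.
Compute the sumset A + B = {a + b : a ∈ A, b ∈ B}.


A + B = {a + b : a ∈ A, b ∈ B}.
Enumerate all |A|·|B| = 3·2 = 6 pairs (a, b) and collect distinct sums.
a = -3: -3+-4=-7, -3+3=0
a = 10: 10+-4=6, 10+3=13
a = 11: 11+-4=7, 11+3=14
Collecting distinct sums: A + B = {-7, 0, 6, 7, 13, 14}
|A + B| = 6

A + B = {-7, 0, 6, 7, 13, 14}


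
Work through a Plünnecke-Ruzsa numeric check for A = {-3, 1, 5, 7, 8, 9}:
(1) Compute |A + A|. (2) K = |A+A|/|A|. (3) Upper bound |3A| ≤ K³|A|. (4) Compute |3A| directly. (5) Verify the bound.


|A| = 6.
Step 1: Compute A + A by enumerating all 36 pairs.
A + A = {-6, -2, 2, 4, 5, 6, 8, 9, 10, 12, 13, 14, 15, 16, 17, 18}, so |A + A| = 16.
Step 2: Doubling constant K = |A + A|/|A| = 16/6 = 16/6 ≈ 2.6667.
Step 3: Plünnecke-Ruzsa gives |3A| ≤ K³·|A| = (2.6667)³ · 6 ≈ 113.7778.
Step 4: Compute 3A = A + A + A directly by enumerating all triples (a,b,c) ∈ A³; |3A| = 28.
Step 5: Check 28 ≤ 113.7778? Yes ✓.

K = 16/6, Plünnecke-Ruzsa bound K³|A| ≈ 113.7778, |3A| = 28, inequality holds.


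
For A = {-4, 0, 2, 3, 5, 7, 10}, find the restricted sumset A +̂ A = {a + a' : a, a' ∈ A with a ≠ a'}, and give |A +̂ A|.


Restricted sumset: A +̂ A = {a + a' : a ∈ A, a' ∈ A, a ≠ a'}.
Equivalently, take A + A and drop any sum 2a that is achievable ONLY as a + a for a ∈ A (i.e. sums representable only with equal summands).
Enumerate pairs (a, a') with a < a' (symmetric, so each unordered pair gives one sum; this covers all a ≠ a'):
  -4 + 0 = -4
  -4 + 2 = -2
  -4 + 3 = -1
  -4 + 5 = 1
  -4 + 7 = 3
  -4 + 10 = 6
  0 + 2 = 2
  0 + 3 = 3
  0 + 5 = 5
  0 + 7 = 7
  0 + 10 = 10
  2 + 3 = 5
  2 + 5 = 7
  2 + 7 = 9
  2 + 10 = 12
  3 + 5 = 8
  3 + 7 = 10
  3 + 10 = 13
  5 + 7 = 12
  5 + 10 = 15
  7 + 10 = 17
Collected distinct sums: {-4, -2, -1, 1, 2, 3, 5, 6, 7, 8, 9, 10, 12, 13, 15, 17}
|A +̂ A| = 16
(Reference bound: |A +̂ A| ≥ 2|A| - 3 for |A| ≥ 2, with |A| = 7 giving ≥ 11.)

|A +̂ A| = 16


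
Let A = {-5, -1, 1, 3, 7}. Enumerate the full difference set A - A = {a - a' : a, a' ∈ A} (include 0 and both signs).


A - A = {a - a' : a, a' ∈ A}.
Compute a - a' for each ordered pair (a, a'):
a = -5: -5--5=0, -5--1=-4, -5-1=-6, -5-3=-8, -5-7=-12
a = -1: -1--5=4, -1--1=0, -1-1=-2, -1-3=-4, -1-7=-8
a = 1: 1--5=6, 1--1=2, 1-1=0, 1-3=-2, 1-7=-6
a = 3: 3--5=8, 3--1=4, 3-1=2, 3-3=0, 3-7=-4
a = 7: 7--5=12, 7--1=8, 7-1=6, 7-3=4, 7-7=0
Collecting distinct values (and noting 0 appears from a-a):
A - A = {-12, -8, -6, -4, -2, 0, 2, 4, 6, 8, 12}
|A - A| = 11

A - A = {-12, -8, -6, -4, -2, 0, 2, 4, 6, 8, 12}


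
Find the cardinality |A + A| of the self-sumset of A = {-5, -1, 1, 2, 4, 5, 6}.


A + A = {a + a' : a, a' ∈ A}; |A| = 7.
General bounds: 2|A| - 1 ≤ |A + A| ≤ |A|(|A|+1)/2, i.e. 13 ≤ |A + A| ≤ 28.
Lower bound 2|A|-1 is attained iff A is an arithmetic progression.
Enumerate sums a + a' for a ≤ a' (symmetric, so this suffices):
a = -5: -5+-5=-10, -5+-1=-6, -5+1=-4, -5+2=-3, -5+4=-1, -5+5=0, -5+6=1
a = -1: -1+-1=-2, -1+1=0, -1+2=1, -1+4=3, -1+5=4, -1+6=5
a = 1: 1+1=2, 1+2=3, 1+4=5, 1+5=6, 1+6=7
a = 2: 2+2=4, 2+4=6, 2+5=7, 2+6=8
a = 4: 4+4=8, 4+5=9, 4+6=10
a = 5: 5+5=10, 5+6=11
a = 6: 6+6=12
Distinct sums: {-10, -6, -4, -3, -2, -1, 0, 1, 2, 3, 4, 5, 6, 7, 8, 9, 10, 11, 12}
|A + A| = 19

|A + A| = 19


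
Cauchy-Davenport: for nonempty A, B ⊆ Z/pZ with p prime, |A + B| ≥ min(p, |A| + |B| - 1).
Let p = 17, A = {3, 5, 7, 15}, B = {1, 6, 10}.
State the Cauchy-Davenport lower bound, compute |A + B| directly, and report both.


Cauchy-Davenport: |A + B| ≥ min(p, |A| + |B| - 1) for A, B nonempty in Z/pZ.
|A| = 4, |B| = 3, p = 17.
CD lower bound = min(17, 4 + 3 - 1) = min(17, 6) = 6.
Compute A + B mod 17 directly:
a = 3: 3+1=4, 3+6=9, 3+10=13
a = 5: 5+1=6, 5+6=11, 5+10=15
a = 7: 7+1=8, 7+6=13, 7+10=0
a = 15: 15+1=16, 15+6=4, 15+10=8
A + B = {0, 4, 6, 8, 9, 11, 13, 15, 16}, so |A + B| = 9.
Verify: 9 ≥ 6? Yes ✓.

CD lower bound = 6, actual |A + B| = 9.


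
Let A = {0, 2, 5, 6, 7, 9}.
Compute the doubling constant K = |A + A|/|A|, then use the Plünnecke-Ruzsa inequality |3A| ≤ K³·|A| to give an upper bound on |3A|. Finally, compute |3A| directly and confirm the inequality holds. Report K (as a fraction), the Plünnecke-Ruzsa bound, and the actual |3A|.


|A| = 6.
Step 1: Compute A + A by enumerating all 36 pairs.
A + A = {0, 2, 4, 5, 6, 7, 8, 9, 10, 11, 12, 13, 14, 15, 16, 18}, so |A + A| = 16.
Step 2: Doubling constant K = |A + A|/|A| = 16/6 = 16/6 ≈ 2.6667.
Step 3: Plünnecke-Ruzsa gives |3A| ≤ K³·|A| = (2.6667)³ · 6 ≈ 113.7778.
Step 4: Compute 3A = A + A + A directly by enumerating all triples (a,b,c) ∈ A³; |3A| = 25.
Step 5: Check 25 ≤ 113.7778? Yes ✓.

K = 16/6, Plünnecke-Ruzsa bound K³|A| ≈ 113.7778, |3A| = 25, inequality holds.


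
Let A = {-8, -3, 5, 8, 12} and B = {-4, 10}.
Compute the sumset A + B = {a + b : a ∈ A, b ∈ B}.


A + B = {a + b : a ∈ A, b ∈ B}.
Enumerate all |A|·|B| = 5·2 = 10 pairs (a, b) and collect distinct sums.
a = -8: -8+-4=-12, -8+10=2
a = -3: -3+-4=-7, -3+10=7
a = 5: 5+-4=1, 5+10=15
a = 8: 8+-4=4, 8+10=18
a = 12: 12+-4=8, 12+10=22
Collecting distinct sums: A + B = {-12, -7, 1, 2, 4, 7, 8, 15, 18, 22}
|A + B| = 10

A + B = {-12, -7, 1, 2, 4, 7, 8, 15, 18, 22}


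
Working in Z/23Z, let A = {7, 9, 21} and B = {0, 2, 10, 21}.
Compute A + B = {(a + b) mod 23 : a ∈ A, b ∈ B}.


Work in Z/23Z: reduce every sum a + b modulo 23.
Enumerate all 12 pairs:
a = 7: 7+0=7, 7+2=9, 7+10=17, 7+21=5
a = 9: 9+0=9, 9+2=11, 9+10=19, 9+21=7
a = 21: 21+0=21, 21+2=0, 21+10=8, 21+21=19
Distinct residues collected: {0, 5, 7, 8, 9, 11, 17, 19, 21}
|A + B| = 9 (out of 23 total residues).

A + B = {0, 5, 7, 8, 9, 11, 17, 19, 21}


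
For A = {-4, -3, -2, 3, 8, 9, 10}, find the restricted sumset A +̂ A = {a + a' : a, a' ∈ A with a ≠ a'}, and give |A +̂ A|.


Restricted sumset: A +̂ A = {a + a' : a ∈ A, a' ∈ A, a ≠ a'}.
Equivalently, take A + A and drop any sum 2a that is achievable ONLY as a + a for a ∈ A (i.e. sums representable only with equal summands).
Enumerate pairs (a, a') with a < a' (symmetric, so each unordered pair gives one sum; this covers all a ≠ a'):
  -4 + -3 = -7
  -4 + -2 = -6
  -4 + 3 = -1
  -4 + 8 = 4
  -4 + 9 = 5
  -4 + 10 = 6
  -3 + -2 = -5
  -3 + 3 = 0
  -3 + 8 = 5
  -3 + 9 = 6
  -3 + 10 = 7
  -2 + 3 = 1
  -2 + 8 = 6
  -2 + 9 = 7
  -2 + 10 = 8
  3 + 8 = 11
  3 + 9 = 12
  3 + 10 = 13
  8 + 9 = 17
  8 + 10 = 18
  9 + 10 = 19
Collected distinct sums: {-7, -6, -5, -1, 0, 1, 4, 5, 6, 7, 8, 11, 12, 13, 17, 18, 19}
|A +̂ A| = 17
(Reference bound: |A +̂ A| ≥ 2|A| - 3 for |A| ≥ 2, with |A| = 7 giving ≥ 11.)

|A +̂ A| = 17


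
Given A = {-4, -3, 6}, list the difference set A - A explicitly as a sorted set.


A - A = {a - a' : a, a' ∈ A}.
Compute a - a' for each ordered pair (a, a'):
a = -4: -4--4=0, -4--3=-1, -4-6=-10
a = -3: -3--4=1, -3--3=0, -3-6=-9
a = 6: 6--4=10, 6--3=9, 6-6=0
Collecting distinct values (and noting 0 appears from a-a):
A - A = {-10, -9, -1, 0, 1, 9, 10}
|A - A| = 7

A - A = {-10, -9, -1, 0, 1, 9, 10}


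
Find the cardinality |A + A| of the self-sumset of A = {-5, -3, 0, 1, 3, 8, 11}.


A + A = {a + a' : a, a' ∈ A}; |A| = 7.
General bounds: 2|A| - 1 ≤ |A + A| ≤ |A|(|A|+1)/2, i.e. 13 ≤ |A + A| ≤ 28.
Lower bound 2|A|-1 is attained iff A is an arithmetic progression.
Enumerate sums a + a' for a ≤ a' (symmetric, so this suffices):
a = -5: -5+-5=-10, -5+-3=-8, -5+0=-5, -5+1=-4, -5+3=-2, -5+8=3, -5+11=6
a = -3: -3+-3=-6, -3+0=-3, -3+1=-2, -3+3=0, -3+8=5, -3+11=8
a = 0: 0+0=0, 0+1=1, 0+3=3, 0+8=8, 0+11=11
a = 1: 1+1=2, 1+3=4, 1+8=9, 1+11=12
a = 3: 3+3=6, 3+8=11, 3+11=14
a = 8: 8+8=16, 8+11=19
a = 11: 11+11=22
Distinct sums: {-10, -8, -6, -5, -4, -3, -2, 0, 1, 2, 3, 4, 5, 6, 8, 9, 11, 12, 14, 16, 19, 22}
|A + A| = 22

|A + A| = 22


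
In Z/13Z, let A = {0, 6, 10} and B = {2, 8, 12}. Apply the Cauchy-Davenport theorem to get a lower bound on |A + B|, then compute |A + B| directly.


Cauchy-Davenport: |A + B| ≥ min(p, |A| + |B| - 1) for A, B nonempty in Z/pZ.
|A| = 3, |B| = 3, p = 13.
CD lower bound = min(13, 3 + 3 - 1) = min(13, 5) = 5.
Compute A + B mod 13 directly:
a = 0: 0+2=2, 0+8=8, 0+12=12
a = 6: 6+2=8, 6+8=1, 6+12=5
a = 10: 10+2=12, 10+8=5, 10+12=9
A + B = {1, 2, 5, 8, 9, 12}, so |A + B| = 6.
Verify: 6 ≥ 5? Yes ✓.

CD lower bound = 5, actual |A + B| = 6.


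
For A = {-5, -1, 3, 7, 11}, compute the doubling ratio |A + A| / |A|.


|A| = 5.
Compute A + A by enumerating all 25 pairs.
A + A = {-10, -6, -2, 2, 6, 10, 14, 18, 22}, so |A + A| = 9.
K = |A + A| / |A| = 9/5 (already in lowest terms) ≈ 1.8000.
Reference: AP of size 5 gives K = 9/5 ≈ 1.8000; a fully generic set of size 5 gives K ≈ 3.0000.

|A| = 5, |A + A| = 9, K = 9/5.


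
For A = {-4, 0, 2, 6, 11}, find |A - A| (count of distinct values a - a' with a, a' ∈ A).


A - A = {a - a' : a, a' ∈ A}; |A| = 5.
Bounds: 2|A|-1 ≤ |A - A| ≤ |A|² - |A| + 1, i.e. 9 ≤ |A - A| ≤ 21.
Note: 0 ∈ A - A always (from a - a). The set is symmetric: if d ∈ A - A then -d ∈ A - A.
Enumerate nonzero differences d = a - a' with a > a' (then include -d):
Positive differences: {2, 4, 5, 6, 9, 10, 11, 15}
Full difference set: {0} ∪ (positive diffs) ∪ (negative diffs).
|A - A| = 1 + 2·8 = 17 (matches direct enumeration: 17).

|A - A| = 17


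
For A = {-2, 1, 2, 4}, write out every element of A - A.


A - A = {a - a' : a, a' ∈ A}.
Compute a - a' for each ordered pair (a, a'):
a = -2: -2--2=0, -2-1=-3, -2-2=-4, -2-4=-6
a = 1: 1--2=3, 1-1=0, 1-2=-1, 1-4=-3
a = 2: 2--2=4, 2-1=1, 2-2=0, 2-4=-2
a = 4: 4--2=6, 4-1=3, 4-2=2, 4-4=0
Collecting distinct values (and noting 0 appears from a-a):
A - A = {-6, -4, -3, -2, -1, 0, 1, 2, 3, 4, 6}
|A - A| = 11

A - A = {-6, -4, -3, -2, -1, 0, 1, 2, 3, 4, 6}


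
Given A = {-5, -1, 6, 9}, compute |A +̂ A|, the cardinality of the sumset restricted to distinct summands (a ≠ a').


Restricted sumset: A +̂ A = {a + a' : a ∈ A, a' ∈ A, a ≠ a'}.
Equivalently, take A + A and drop any sum 2a that is achievable ONLY as a + a for a ∈ A (i.e. sums representable only with equal summands).
Enumerate pairs (a, a') with a < a' (symmetric, so each unordered pair gives one sum; this covers all a ≠ a'):
  -5 + -1 = -6
  -5 + 6 = 1
  -5 + 9 = 4
  -1 + 6 = 5
  -1 + 9 = 8
  6 + 9 = 15
Collected distinct sums: {-6, 1, 4, 5, 8, 15}
|A +̂ A| = 6
(Reference bound: |A +̂ A| ≥ 2|A| - 3 for |A| ≥ 2, with |A| = 4 giving ≥ 5.)

|A +̂ A| = 6


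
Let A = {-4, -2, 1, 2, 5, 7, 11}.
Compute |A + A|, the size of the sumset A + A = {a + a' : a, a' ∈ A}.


A + A = {a + a' : a, a' ∈ A}; |A| = 7.
General bounds: 2|A| - 1 ≤ |A + A| ≤ |A|(|A|+1)/2, i.e. 13 ≤ |A + A| ≤ 28.
Lower bound 2|A|-1 is attained iff A is an arithmetic progression.
Enumerate sums a + a' for a ≤ a' (symmetric, so this suffices):
a = -4: -4+-4=-8, -4+-2=-6, -4+1=-3, -4+2=-2, -4+5=1, -4+7=3, -4+11=7
a = -2: -2+-2=-4, -2+1=-1, -2+2=0, -2+5=3, -2+7=5, -2+11=9
a = 1: 1+1=2, 1+2=3, 1+5=6, 1+7=8, 1+11=12
a = 2: 2+2=4, 2+5=7, 2+7=9, 2+11=13
a = 5: 5+5=10, 5+7=12, 5+11=16
a = 7: 7+7=14, 7+11=18
a = 11: 11+11=22
Distinct sums: {-8, -6, -4, -3, -2, -1, 0, 1, 2, 3, 4, 5, 6, 7, 8, 9, 10, 12, 13, 14, 16, 18, 22}
|A + A| = 23

|A + A| = 23


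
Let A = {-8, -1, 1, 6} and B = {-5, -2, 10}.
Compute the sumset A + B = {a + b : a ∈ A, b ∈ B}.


A + B = {a + b : a ∈ A, b ∈ B}.
Enumerate all |A|·|B| = 4·3 = 12 pairs (a, b) and collect distinct sums.
a = -8: -8+-5=-13, -8+-2=-10, -8+10=2
a = -1: -1+-5=-6, -1+-2=-3, -1+10=9
a = 1: 1+-5=-4, 1+-2=-1, 1+10=11
a = 6: 6+-5=1, 6+-2=4, 6+10=16
Collecting distinct sums: A + B = {-13, -10, -6, -4, -3, -1, 1, 2, 4, 9, 11, 16}
|A + B| = 12

A + B = {-13, -10, -6, -4, -3, -1, 1, 2, 4, 9, 11, 16}


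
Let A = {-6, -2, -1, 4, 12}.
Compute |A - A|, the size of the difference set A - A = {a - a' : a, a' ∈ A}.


A - A = {a - a' : a, a' ∈ A}; |A| = 5.
Bounds: 2|A|-1 ≤ |A - A| ≤ |A|² - |A| + 1, i.e. 9 ≤ |A - A| ≤ 21.
Note: 0 ∈ A - A always (from a - a). The set is symmetric: if d ∈ A - A then -d ∈ A - A.
Enumerate nonzero differences d = a - a' with a > a' (then include -d):
Positive differences: {1, 4, 5, 6, 8, 10, 13, 14, 18}
Full difference set: {0} ∪ (positive diffs) ∪ (negative diffs).
|A - A| = 1 + 2·9 = 19 (matches direct enumeration: 19).

|A - A| = 19
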